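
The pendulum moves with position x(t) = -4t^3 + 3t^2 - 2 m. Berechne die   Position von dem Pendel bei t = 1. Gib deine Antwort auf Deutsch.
Aus der Gleichung für die Position x(t) = -4·t^3 + 3·t^2 - 2, setzen wir t = 1 ein und erhalten x = -3.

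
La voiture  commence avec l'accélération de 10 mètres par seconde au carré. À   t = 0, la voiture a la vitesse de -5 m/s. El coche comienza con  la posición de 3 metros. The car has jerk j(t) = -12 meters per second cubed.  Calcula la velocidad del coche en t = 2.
Debemos encontrar la antiderivada de nuestra ecuación de la sacudida j(t) = -12 2 veces. La integral de la sacudida, con a(0) = 10, da la aceleración: a(t) = 10 - 12·t. La integral de la aceleración es la velocidad. Usando v(0) = -5, obtenemos v(t) = -6·t^2 + 10·t - 5. De la ecuación de la velocidad v(t) = -6·t^2 + 10·t - 5, sustituimos t = 2 para obtener v = -9.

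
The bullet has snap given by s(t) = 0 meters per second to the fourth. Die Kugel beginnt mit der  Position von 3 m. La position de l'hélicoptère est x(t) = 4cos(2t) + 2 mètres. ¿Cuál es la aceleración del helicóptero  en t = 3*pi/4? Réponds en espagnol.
Partiendo de la posición x(t) = 4·cos(2·t) + 2, tomamos 2 derivadas. La derivada de la posición da la velocidad: v(t) = -8·sin(2·t). La derivada de la velocidad da la aceleración: a(t) = -16·cos(2·t). Usando a(t) = -16·cos(2·t) y sustituyendo t = 3*pi/4, encontramos a = 0.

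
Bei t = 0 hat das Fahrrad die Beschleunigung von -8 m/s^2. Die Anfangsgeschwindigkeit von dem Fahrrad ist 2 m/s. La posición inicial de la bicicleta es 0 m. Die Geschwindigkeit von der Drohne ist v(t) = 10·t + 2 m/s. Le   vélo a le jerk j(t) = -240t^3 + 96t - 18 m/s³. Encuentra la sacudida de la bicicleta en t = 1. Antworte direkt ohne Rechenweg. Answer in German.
Die Antwort ist -162.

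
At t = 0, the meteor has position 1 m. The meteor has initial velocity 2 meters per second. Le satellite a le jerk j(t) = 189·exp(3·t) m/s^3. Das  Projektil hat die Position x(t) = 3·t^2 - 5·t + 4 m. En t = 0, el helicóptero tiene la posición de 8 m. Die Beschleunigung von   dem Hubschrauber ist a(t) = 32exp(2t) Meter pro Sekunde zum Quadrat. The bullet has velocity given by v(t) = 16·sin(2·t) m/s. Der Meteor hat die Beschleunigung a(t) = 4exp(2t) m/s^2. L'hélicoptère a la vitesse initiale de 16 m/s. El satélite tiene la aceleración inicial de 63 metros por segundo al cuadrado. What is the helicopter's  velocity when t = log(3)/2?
We need to integrate our acceleration equation a(t) = 32·exp(2·t) 1 time. The integral of acceleration, with v(0) = 16, gives velocity: v(t) = 16·exp(2·t). Using v(t) = 16·exp(2·t) and substituting t = log(3)/2, we find v = 48.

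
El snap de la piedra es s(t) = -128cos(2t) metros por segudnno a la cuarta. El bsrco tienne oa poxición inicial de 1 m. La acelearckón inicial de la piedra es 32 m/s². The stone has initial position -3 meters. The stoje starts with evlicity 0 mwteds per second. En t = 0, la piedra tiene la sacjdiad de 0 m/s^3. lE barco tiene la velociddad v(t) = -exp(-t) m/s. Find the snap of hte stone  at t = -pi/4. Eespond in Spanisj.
Usando s(t) = -128·cos(2·t) y sustituyendo t = -pi/4, encontramos s = 0.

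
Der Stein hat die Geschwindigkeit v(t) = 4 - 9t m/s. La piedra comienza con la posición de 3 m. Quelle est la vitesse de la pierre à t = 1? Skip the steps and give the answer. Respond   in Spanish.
La respuesta es -5.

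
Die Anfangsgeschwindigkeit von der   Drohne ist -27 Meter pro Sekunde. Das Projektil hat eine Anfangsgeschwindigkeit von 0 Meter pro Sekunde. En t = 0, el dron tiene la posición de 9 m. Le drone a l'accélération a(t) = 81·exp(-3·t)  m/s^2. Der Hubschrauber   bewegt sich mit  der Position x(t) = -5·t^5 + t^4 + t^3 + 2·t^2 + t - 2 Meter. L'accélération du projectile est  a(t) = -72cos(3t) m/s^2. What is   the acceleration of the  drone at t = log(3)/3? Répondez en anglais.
From the given acceleration equation a(t) = 81·exp(-3·t), we substitute t = log(3)/3 to get a = 27.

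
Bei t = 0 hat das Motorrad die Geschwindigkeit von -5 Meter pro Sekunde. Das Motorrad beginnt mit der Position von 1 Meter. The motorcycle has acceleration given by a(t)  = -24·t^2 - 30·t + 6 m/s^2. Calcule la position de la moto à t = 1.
Nous devons trouver la primitive de notre équation de l'accélération a(t) = -24·t^2 - 30·t + 6 2 fois. L'intégrale de l'accélération, avec v(0) = -5, donne la vitesse: v(t) = -8·t^3 - 15·t^2 + 6·t - 5. En intégrant la vitesse et en utilisant la condition initiale x(0) = 1, nous obtenons x(t) = -2·t^4 - 5·t^3 + 3·t^2 - 5·t + 1. En utilisant x(t) = -2·t^4 - 5·t^3 + 3·t^2 - 5·t + 1 et en substituant t = 1, nous trouvons x = -8.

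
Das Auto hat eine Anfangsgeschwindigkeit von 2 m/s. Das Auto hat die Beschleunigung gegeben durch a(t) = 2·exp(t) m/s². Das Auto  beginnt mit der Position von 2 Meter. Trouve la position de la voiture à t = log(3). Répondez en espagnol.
Para resolver esto, necesitamos tomar 2 antiderivadas de nuestra ecuación de la aceleración a(t) = 2·exp(t). Integrando la aceleración y usando la condición inicial v(0) = 2, obtenemos v(t) = 2·exp(t). Integrando la velocidad y usando la condición inicial x(0) = 2, obtenemos x(t) = 2·exp(t). Tenemos la posición x(t) = 2·exp(t). Sustituyendo t = log(3): x(log(3)) = 6.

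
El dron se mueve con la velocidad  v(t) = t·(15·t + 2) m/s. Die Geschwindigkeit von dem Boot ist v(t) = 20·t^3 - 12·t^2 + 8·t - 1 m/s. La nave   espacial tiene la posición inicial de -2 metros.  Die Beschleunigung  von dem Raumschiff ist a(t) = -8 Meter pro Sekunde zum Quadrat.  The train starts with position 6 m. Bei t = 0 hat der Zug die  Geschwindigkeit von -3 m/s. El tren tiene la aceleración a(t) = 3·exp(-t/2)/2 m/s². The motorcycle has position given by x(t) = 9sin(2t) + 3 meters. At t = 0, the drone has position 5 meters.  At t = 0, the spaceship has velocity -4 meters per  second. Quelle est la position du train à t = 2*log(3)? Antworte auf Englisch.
We must find the antiderivative of our acceleration equation a(t) = 3·exp(-t/2)/2 2 times. The integral of acceleration, with v(0) = -3, gives velocity: v(t) = -3·exp(-t/2). Finding the integral of v(t) and using x(0) = 6: x(t) = 6·exp(-t/2). From the given position equation x(t) = 6·exp(-t/2), we substitute t = 2*log(3) to get x = 2.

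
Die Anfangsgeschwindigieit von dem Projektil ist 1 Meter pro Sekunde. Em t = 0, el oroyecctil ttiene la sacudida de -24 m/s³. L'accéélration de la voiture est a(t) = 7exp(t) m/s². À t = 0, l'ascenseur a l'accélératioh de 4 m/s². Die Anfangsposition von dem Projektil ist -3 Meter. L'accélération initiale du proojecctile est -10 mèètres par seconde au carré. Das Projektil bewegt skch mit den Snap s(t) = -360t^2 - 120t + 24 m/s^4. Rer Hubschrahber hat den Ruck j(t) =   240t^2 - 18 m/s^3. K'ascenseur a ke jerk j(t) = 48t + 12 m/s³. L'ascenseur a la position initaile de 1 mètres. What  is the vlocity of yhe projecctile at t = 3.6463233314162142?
We need to integrate our snap equation s(t) = -360·t^2 - 120·t + 24 3 times. The integral of snap is jerk. Using j(0) = -24, we get j(t) = -120·t^3 - 60·t^2 + 24·t - 24. The integral of jerk, with a(0) = -10, gives acceleration: a(t) = -30·t^4 - 20·t^3 + 12·t^2 - 24·t - 10. Finding the integral of a(t) and using v(0) = 1: v(t) = -6·t^5 - 5·t^4 + 4·t^3 - 12·t^2 - 10·t + 1. From the given velocity equation v(t) = -6·t^5 - 5·t^4 + 4·t^3 - 12·t^2 - 10·t + 1, we substitute t = 3.6463233314162142 to get v = -4752.43632015494.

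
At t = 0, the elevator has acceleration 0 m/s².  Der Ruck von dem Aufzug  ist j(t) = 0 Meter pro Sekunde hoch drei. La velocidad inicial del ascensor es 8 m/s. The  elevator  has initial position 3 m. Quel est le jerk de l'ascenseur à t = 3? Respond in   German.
Wir haben den Ruck j(t) = 0. Durch Einsetzen von t = 3: j(3) = 0.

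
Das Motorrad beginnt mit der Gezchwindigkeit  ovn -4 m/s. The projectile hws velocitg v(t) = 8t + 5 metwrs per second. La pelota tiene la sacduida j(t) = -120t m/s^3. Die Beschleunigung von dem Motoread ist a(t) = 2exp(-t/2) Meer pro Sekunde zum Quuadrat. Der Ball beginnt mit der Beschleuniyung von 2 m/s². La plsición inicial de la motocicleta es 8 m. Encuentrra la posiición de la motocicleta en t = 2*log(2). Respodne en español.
Debemos encontrar la antiderivada de nuestra ecuación de la aceleración a(t) = 2·exp(-t/2) 2 veces. La antiderivada de la aceleración es la velocidad. Usando v(0) = -4, obtenemos v(t) = -4·exp(-t/2). La antiderivada de la velocidad, con x(0) = 8, da la posición: x(t) = 8·exp(-t/2). Tenemos la posición x(t) = 8·exp(-t/2). Sustituyendo t = 2*log(2): x(2*log(2)) = 4.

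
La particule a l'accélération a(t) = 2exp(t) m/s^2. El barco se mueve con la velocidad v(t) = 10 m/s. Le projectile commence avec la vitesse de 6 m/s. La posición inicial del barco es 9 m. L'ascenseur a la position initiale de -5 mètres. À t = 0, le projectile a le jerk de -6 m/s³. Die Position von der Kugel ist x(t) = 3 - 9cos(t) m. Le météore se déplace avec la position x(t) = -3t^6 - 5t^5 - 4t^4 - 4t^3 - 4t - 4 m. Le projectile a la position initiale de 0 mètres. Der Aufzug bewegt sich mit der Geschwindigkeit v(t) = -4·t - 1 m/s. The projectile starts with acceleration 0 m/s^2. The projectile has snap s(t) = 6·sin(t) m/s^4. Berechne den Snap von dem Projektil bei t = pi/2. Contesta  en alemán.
Wir haben den Snap s(t) = 6·sin(t). Durch Einsetzen von t = pi/2: s(pi/2) = 6.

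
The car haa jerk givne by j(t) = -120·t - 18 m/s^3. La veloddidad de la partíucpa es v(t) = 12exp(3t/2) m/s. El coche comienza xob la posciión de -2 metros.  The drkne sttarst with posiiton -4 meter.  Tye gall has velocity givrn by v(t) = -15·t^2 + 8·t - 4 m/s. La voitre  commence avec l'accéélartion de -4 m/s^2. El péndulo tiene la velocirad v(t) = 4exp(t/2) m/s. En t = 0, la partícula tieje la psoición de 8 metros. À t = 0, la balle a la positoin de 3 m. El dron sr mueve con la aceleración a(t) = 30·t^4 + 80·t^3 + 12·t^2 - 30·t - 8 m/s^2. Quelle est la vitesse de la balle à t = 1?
Nous avons la vitesse v(t) = -15·t^2 + 8·t - 4. En substituant t = 1: v(1) = -11.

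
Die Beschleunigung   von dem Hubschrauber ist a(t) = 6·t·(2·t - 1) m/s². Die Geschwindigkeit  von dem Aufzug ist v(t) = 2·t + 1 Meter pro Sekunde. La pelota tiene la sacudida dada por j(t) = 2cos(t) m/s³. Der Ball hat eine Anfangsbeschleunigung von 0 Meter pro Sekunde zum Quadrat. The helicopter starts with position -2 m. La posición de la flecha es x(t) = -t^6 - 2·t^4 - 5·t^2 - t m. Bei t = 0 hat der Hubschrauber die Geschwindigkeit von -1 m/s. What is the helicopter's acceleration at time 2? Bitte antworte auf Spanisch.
Tenemos la aceleración a(t) = 6·t·(2·t - 1). Sustituyendo t = 2: a(2) = 36.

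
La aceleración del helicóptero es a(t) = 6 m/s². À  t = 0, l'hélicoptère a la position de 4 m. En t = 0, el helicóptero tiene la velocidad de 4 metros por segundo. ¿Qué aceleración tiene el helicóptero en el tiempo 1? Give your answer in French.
Nous avons l'accélération a(t) = 6. En substituant t = 1: a(1) = 6.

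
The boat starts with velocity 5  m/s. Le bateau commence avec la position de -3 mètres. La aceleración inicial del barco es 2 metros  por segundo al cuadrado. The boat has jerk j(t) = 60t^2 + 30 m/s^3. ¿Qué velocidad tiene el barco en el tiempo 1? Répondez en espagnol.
Para resolver esto, necesitamos tomar 2 antiderivadas de nuestra ecuación de la sacudida j(t) = 60·t^2 + 30. La antiderivada de la sacudida, con a(0) = 2, da la aceleración: a(t) = 20·t^3 + 30·t + 2. La antiderivada de la aceleración es la velocidad. Usando v(0) = 5, obtenemos v(t) = 5·t^4 + 15·t^2 + 2·t + 5. De la ecuación de la velocidad v(t) = 5·t^4 + 15·t^2 + 2·t + 5, sustituimos t = 1 para obtener v = 27.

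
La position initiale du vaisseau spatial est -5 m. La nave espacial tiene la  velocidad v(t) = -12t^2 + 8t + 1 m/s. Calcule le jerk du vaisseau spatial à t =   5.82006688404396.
Nous devons dériver notre équation de la vitesse v(t) = -12·t^2 + 8·t + 1 2 fois. En dérivant la vitesse, nous obtenons l'accélération: a(t) = 8 - 24·t. En dérivant l'accélération, nous obtenons le jerk: j(t) = -24. Nous avons le jerk j(t) = -24. En substituant t = 5.82006688404396: j(5.82006688404396) = -24.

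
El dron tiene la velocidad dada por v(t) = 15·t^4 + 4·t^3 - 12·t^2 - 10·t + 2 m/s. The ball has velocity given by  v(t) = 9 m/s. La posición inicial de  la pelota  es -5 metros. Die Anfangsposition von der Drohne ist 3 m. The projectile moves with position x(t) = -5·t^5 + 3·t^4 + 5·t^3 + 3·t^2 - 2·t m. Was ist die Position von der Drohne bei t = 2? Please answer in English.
We must find the antiderivative of our velocity equation v(t) = 15·t^4 + 4·t^3 - 12·t^2 - 10·t + 2 1 time. The antiderivative of velocity, with x(0) = 3, gives position: x(t) = 3·t^5 + t^4 - 4·t^3 - 5·t^2 + 2·t + 3. We have position x(t) = 3·t^5 + t^4 - 4·t^3 - 5·t^2 + 2·t + 3. Substituting t = 2: x(2) = 67.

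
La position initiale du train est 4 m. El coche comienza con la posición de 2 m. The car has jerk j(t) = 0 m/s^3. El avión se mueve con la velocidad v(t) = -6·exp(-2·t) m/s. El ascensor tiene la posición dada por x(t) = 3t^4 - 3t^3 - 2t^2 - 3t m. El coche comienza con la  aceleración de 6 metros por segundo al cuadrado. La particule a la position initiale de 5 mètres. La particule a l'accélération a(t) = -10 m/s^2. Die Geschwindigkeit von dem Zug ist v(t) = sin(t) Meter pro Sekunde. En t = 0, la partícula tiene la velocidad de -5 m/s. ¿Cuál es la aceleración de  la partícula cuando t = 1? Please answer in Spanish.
Tenemos la aceleración a(t) = -10. Sustituyendo t = 1: a(1) = -10.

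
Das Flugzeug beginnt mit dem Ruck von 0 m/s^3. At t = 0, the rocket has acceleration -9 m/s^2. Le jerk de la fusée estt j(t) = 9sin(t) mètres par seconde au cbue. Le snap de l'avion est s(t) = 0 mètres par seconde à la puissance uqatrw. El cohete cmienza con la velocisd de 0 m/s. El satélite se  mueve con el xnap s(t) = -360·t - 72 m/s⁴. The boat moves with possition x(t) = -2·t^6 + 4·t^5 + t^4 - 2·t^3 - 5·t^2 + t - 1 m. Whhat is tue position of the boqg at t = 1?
From the given position equation x(t) = -2·t^6 + 4·t^5 + t^4 - 2·t^3 - 5·t^2 + t - 1, we substitute t = 1 to get x = -4.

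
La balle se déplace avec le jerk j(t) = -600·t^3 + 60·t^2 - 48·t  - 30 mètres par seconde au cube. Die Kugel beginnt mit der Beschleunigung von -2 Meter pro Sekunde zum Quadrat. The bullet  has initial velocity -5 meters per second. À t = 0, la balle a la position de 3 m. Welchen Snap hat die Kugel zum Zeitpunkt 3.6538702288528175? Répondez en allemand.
Ausgehend von dem Ruck j(t) = -600·t^3 + 60·t^2 - 48·t - 30, nehmen wir 1 Ableitung. Durch Ableiten von dem Ruck erhalten wir den Snap: s(t) = -1800·t^2 + 120·t - 48. Wir haben den Snap s(t) = -1800·t^2 + 120·t - 48. Durch Einsetzen von t = 3.6538702288528175: s(3.6538702288528175) = -23640.9173412722.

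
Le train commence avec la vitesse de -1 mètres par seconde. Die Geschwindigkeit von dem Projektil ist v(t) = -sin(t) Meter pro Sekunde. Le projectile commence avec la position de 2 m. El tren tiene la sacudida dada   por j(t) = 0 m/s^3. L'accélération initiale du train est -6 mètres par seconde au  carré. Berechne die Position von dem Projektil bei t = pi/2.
Ausgehend von der Geschwindigkeit v(t) = -sin(t), nehmen wir 1 Stammfunktion. Mit ∫v(t)dt und Anwendung von x(0) = 2, finden wir x(t) = cos(t) + 1. Wir haben die Position x(t) = cos(t) + 1. Durch Einsetzen von t = pi/2: x(pi/2) = 1.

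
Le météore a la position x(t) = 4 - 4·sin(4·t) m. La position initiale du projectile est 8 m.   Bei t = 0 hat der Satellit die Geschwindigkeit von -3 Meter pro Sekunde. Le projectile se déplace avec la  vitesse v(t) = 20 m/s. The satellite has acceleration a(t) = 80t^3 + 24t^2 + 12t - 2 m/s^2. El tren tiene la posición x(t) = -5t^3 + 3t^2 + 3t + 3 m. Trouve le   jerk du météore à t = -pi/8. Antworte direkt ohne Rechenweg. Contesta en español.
La sacudida en t = -pi/8 es j = 0.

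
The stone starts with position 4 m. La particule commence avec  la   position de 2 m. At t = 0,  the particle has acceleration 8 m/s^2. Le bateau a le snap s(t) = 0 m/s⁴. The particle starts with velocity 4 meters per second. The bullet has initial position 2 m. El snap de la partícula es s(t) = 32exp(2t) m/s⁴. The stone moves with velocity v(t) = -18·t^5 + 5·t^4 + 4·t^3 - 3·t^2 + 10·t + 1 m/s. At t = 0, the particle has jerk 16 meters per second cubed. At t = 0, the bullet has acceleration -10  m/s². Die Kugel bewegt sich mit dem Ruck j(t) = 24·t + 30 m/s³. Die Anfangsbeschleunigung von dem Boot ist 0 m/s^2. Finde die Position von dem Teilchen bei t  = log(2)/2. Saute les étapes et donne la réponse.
Die Antwort ist 4.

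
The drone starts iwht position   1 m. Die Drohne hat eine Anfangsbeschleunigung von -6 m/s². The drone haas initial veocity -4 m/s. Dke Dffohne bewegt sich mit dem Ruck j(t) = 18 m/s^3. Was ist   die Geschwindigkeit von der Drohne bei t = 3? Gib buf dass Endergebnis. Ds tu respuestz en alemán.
Die Geschwindigkeit bei t = 3 ist v = 59.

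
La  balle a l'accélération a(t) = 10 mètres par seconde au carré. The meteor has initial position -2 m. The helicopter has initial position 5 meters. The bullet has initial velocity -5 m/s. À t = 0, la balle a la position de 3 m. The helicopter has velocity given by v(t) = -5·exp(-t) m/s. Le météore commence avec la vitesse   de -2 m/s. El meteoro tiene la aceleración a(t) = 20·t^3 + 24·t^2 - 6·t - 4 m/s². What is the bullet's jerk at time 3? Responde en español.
Partiendo de la aceleración a(t) = 10, tomamos 1 derivada. Derivando la aceleración, obtenemos la sacudida: j(t) = 0. Usando j(t) = 0 y sustituyendo t = 3, encontramos j = 0.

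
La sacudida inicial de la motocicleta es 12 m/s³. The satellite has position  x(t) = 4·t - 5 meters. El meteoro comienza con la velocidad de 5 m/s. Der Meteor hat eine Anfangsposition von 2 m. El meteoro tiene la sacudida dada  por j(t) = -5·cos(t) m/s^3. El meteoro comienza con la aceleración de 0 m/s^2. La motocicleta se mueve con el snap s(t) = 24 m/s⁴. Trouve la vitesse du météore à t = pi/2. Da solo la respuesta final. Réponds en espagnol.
v(pi/2) = 0.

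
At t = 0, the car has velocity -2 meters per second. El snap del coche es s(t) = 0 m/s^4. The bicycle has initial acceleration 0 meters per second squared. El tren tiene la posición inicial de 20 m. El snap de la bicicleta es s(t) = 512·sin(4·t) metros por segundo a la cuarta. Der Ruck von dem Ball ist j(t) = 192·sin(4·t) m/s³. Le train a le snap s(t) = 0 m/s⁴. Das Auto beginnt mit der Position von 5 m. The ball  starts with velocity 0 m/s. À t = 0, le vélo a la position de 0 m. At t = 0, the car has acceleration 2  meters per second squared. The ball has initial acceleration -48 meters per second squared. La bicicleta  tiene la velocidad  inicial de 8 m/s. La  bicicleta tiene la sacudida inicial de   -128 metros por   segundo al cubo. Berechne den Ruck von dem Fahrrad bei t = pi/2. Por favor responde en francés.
Nous devons trouver la primitive de notre équation du snap s(t) = 512·sin(4·t) 1 fois. En prenant ∫s(t)dt et en appliquant j(0) = -128, nous trouvons j(t) = -128·cos(4·t). De l'équation du jerk j(t) = -128·cos(4·t), nous substituons t = pi/2 pour obtenir j = -128.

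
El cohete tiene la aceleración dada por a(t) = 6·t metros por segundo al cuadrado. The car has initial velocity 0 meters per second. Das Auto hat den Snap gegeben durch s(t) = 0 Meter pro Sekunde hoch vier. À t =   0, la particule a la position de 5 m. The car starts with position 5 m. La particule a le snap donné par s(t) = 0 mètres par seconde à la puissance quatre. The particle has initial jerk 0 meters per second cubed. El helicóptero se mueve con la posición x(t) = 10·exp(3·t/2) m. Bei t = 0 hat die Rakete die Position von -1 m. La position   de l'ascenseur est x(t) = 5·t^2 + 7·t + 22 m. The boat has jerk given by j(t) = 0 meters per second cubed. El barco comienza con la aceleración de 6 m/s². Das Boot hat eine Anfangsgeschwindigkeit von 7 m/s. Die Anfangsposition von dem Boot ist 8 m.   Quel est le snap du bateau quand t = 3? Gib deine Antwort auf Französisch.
Pour résoudre ceci, nous devons prendre 1 dérivée de notre équation du jerk j(t) = 0. En prenant d/dt de j(t), nous trouvons s(t) = 0. En utilisant s(t) = 0 et en substituant t = 3, nous trouvons s = 0.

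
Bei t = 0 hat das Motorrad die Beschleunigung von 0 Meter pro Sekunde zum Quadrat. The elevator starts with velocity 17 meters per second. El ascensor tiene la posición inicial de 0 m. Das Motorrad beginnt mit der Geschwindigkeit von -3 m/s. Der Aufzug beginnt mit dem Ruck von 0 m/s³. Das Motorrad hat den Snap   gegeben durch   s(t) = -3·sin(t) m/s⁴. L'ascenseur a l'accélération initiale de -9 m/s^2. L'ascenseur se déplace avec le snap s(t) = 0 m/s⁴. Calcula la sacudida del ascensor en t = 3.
Para resolver esto, necesitamos tomar 1 antiderivada de nuestra ecuación del snap s(t) = 0. La antiderivada del snap es la sacudida. Usando j(0) = 0, obtenemos j(t) = 0. Tenemos la sacudida j(t) = 0. Sustituyendo t = 3: j(3) = 0.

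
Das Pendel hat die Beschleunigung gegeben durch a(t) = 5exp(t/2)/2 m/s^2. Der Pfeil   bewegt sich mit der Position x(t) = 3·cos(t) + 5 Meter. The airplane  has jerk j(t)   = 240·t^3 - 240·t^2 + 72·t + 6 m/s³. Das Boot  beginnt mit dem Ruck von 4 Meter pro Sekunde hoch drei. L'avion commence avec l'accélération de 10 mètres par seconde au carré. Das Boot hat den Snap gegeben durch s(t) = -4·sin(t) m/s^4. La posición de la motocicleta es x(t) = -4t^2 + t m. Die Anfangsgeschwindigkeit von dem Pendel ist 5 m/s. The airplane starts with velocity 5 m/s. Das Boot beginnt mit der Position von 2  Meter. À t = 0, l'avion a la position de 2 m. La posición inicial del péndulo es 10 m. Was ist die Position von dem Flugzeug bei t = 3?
Wir müssen unsere Gleichung für den Ruck j(t) = 240·t^3 - 240·t^2 + 72·t + 6 3-mal integrieren. Mit ∫j(t)dt und Anwendung von a(0) = 10, finden wir a(t) = 60·t^4 - 80·t^3 + 36·t^2 + 6·t + 10. Die Stammfunktion von der Beschleunigung ist die Geschwindigkeit. Mit v(0) = 5 erhalten wir v(t) = 12·t^5 - 20·t^4 + 12·t^3 + 3·t^2 + 10·t + 5. Durch Integration von der Geschwindigkeit und Verwendung der Anfangsbedingung x(0) = 2, erhalten wir x(t) = 2·t^6 - 4·t^5 + 3·t^4 + t^3 + 5·t^2 + 5·t + 2. Mit x(t) = 2·t^6 - 4·t^5 + 3·t^4 + t^3 + 5·t^2 + 5·t + 2 und Einsetzen von t = 3, finden wir x = 818.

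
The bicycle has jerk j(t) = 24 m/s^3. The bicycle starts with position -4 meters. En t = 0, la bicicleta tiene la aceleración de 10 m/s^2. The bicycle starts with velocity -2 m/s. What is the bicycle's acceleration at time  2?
We must find the antiderivative of our jerk equation j(t) = 24 1 time. The antiderivative of jerk is acceleration. Using a(0) = 10, we get a(t) = 24·t + 10. From the given acceleration equation a(t) = 24·t + 10, we substitute t = 2 to get a = 58.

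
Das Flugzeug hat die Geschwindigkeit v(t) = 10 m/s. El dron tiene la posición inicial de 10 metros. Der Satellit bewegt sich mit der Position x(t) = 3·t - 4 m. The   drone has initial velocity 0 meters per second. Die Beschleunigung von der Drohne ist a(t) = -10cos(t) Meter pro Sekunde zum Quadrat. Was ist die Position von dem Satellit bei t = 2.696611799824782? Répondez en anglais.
Using x(t) = 3·t - 4 and substituting t = 2.696611799824782, we find x = 4.08983539947435.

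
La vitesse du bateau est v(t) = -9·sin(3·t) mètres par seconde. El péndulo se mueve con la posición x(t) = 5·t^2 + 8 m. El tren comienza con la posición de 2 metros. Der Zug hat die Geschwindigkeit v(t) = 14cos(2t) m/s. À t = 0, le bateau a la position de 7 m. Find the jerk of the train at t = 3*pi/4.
We must differentiate our velocity equation v(t) = 14·cos(2·t) 2 times. Differentiating velocity, we get acceleration: a(t) = -28·sin(2·t). Differentiating acceleration, we get jerk: j(t) = -56·cos(2·t). From the given jerk equation j(t) = -56·cos(2·t), we substitute t = 3*pi/4 to get j = 0.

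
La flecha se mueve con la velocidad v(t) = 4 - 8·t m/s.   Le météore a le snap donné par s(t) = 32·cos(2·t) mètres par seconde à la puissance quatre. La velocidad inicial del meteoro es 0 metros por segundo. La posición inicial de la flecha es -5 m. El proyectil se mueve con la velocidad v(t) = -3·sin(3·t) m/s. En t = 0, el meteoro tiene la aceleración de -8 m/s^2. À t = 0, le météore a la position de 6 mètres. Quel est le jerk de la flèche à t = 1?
En partant de la vitesse v(t) = 4 - 8·t, nous prenons 2 dérivées. En prenant d/dt de v(t), nous trouvons a(t) = -8. En dérivant l'accélération, nous obtenons le jerk: j(t) = 0. En utilisant j(t) = 0 et en substituant t = 1, nous trouvons j = 0.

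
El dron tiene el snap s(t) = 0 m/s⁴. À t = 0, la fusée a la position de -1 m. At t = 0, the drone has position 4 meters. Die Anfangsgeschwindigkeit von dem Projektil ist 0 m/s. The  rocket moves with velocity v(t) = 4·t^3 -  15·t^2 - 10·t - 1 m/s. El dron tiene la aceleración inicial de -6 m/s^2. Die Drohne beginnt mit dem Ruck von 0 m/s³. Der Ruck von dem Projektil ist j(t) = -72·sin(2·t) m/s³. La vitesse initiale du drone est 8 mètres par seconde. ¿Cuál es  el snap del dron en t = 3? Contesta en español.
De la ecuación del snap s(t) = 0, sustituimos t = 3 para obtener s = 0.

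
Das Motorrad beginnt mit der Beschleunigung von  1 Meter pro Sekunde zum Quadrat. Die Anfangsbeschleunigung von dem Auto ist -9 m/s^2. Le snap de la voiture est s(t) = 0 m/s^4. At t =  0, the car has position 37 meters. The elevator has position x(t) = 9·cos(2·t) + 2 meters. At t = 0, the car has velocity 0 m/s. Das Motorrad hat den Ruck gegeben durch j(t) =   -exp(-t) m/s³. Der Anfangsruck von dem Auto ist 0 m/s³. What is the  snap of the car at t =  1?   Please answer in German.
Aus der Gleichung für den Snap s(t) = 0, setzen wir t = 1 ein und erhalten s = 0.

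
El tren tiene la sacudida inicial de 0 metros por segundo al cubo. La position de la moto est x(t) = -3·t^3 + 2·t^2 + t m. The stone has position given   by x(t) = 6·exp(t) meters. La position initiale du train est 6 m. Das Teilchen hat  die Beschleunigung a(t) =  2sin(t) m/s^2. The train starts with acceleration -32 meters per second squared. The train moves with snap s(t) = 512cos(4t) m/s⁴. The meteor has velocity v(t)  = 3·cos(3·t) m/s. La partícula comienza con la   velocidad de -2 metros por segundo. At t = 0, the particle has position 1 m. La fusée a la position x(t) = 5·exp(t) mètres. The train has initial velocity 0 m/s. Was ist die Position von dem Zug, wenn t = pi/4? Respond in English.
We need to integrate our snap equation s(t) = 512·cos(4·t) 4 times. The antiderivative of snap, with j(0) = 0, gives jerk: j(t) = 128·sin(4·t). The antiderivative of jerk is acceleration. Using a(0) = -32, we get a(t) = -32·cos(4·t). The antiderivative of acceleration, with v(0) = 0, gives velocity: v(t) = -8·sin(4·t). The antiderivative of velocity is position. Using x(0) = 6, we get x(t) = 2·cos(4·t) + 4. Using x(t) = 2·cos(4·t) + 4 and substituting t = pi/4, we find x = 2.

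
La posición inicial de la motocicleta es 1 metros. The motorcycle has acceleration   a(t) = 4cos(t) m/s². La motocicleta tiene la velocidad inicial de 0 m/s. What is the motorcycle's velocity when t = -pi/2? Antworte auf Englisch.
To find the answer, we compute 1 integral of a(t) = 4·cos(t). Finding the antiderivative of a(t) and using v(0) = 0: v(t) = 4·sin(t). Using v(t) = 4·sin(t) and substituting t = -pi/2, we find v = -4.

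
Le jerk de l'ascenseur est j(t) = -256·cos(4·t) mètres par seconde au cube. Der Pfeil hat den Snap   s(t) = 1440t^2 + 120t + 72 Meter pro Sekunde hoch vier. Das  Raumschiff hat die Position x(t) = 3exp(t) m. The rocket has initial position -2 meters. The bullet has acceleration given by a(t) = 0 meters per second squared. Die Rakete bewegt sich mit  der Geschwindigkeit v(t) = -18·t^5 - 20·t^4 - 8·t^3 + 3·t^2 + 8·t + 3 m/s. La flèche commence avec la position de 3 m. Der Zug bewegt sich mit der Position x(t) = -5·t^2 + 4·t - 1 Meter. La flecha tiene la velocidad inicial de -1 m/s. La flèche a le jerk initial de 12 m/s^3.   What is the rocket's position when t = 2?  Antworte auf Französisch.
Nous devons intégrer notre équation de la vitesse v(t) = -18·t^5 - 20·t^4 - 8·t^3 + 3·t^2 + 8·t + 3 1 fois. La primitive de la vitesse, avec x(0) = -2, donne la position: x(t) = -3·t^6 - 4·t^5 - 2·t^4 + t^3 + 4·t^2 + 3·t - 2. De l'équation de la position x(t) = -3·t^6 - 4·t^5 - 2·t^4 + t^3 + 4·t^2 + 3·t - 2, nous substituons t = 2 pour obtenir x = -324.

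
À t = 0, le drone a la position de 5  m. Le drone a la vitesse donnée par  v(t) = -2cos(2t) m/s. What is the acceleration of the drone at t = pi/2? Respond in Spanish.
Debemos derivar nuestra ecuación de la velocidad v(t) = -2·cos(2·t) 1 vez. Tomando d/dt de v(t), encontramos a(t) = 4·sin(2·t). Tenemos la aceleración a(t) = 4·sin(2·t). Sustituyendo t = pi/2: a(pi/2) = 0.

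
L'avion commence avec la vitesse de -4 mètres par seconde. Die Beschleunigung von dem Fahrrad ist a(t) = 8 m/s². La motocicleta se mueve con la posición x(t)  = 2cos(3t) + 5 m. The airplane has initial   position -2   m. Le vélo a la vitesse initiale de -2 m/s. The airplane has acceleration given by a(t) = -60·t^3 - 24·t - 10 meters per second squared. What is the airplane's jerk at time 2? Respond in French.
Pour résoudre ceci, nous devons prendre 1 dérivée de notre équation de l'accélération a(t) = -60·t^3 - 24·t - 10. En dérivant l'accélération, nous obtenons le jerk: j(t) = -180·t^2 - 24. Nous avons le jerk j(t) = -180·t^2 - 24. En substituant t = 2: j(2) = -744.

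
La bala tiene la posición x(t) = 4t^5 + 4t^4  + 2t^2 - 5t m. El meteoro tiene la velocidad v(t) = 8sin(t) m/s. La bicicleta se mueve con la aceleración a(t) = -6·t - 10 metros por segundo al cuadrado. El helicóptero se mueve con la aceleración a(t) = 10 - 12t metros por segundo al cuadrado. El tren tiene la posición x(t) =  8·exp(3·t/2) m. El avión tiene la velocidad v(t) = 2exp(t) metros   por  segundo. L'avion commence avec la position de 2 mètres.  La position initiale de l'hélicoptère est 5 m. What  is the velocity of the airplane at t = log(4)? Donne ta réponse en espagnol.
Usando v(t) = 2·exp(t) y sustituyendo t = log(4), encontramos v = 8.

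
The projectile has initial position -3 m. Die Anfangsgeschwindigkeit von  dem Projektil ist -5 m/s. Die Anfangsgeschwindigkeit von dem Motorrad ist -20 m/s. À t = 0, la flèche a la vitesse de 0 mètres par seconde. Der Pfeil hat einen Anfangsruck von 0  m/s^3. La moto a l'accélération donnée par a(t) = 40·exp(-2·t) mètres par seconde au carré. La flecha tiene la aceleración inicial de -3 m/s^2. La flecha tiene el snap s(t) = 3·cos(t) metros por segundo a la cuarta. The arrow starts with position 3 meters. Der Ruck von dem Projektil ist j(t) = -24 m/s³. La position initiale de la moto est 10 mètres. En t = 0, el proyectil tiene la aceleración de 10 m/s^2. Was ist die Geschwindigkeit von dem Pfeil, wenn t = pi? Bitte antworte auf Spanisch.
Debemos encontrar la integral de nuestra ecuación del snap s(t) = 3·cos(t) 3 veces. Tomando ∫s(t)dt y aplicando j(0) = 0, encontramos j(t) = 3·sin(t). La antiderivada de la sacudida es la aceleración. Usando a(0) = -3, obtenemos a(t) = -3·cos(t). Integrando la aceleración y usando la condición inicial v(0) = 0, obtenemos v(t) = -3·sin(t). Usando v(t) = -3·sin(t) y sustituyendo t = pi, encontramos v = 0.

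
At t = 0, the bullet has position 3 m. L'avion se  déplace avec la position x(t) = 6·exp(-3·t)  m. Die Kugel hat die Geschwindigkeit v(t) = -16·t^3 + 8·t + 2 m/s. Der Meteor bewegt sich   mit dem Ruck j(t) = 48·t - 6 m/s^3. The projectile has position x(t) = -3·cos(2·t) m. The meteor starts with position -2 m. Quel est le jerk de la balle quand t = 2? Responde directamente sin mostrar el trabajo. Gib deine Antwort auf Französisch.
Le jerk à t = 2 est j = -192.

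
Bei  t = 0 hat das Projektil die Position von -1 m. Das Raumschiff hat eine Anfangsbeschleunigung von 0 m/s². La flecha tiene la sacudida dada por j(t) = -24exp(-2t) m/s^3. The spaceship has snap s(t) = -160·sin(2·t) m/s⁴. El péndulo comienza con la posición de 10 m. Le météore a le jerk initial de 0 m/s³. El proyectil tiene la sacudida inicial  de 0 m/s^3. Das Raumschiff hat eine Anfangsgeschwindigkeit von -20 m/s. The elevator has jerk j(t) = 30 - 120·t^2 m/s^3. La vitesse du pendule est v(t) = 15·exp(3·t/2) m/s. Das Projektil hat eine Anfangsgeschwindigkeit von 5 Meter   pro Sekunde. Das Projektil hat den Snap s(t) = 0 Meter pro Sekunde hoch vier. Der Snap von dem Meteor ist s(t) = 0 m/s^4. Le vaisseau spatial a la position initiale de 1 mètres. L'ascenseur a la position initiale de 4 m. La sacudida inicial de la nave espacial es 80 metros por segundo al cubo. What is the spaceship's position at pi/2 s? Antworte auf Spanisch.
Para resolver esto, necesitamos tomar 4 antiderivadas de nuestra ecuación del snap s(t) = -160·sin(2·t). Tomando ∫s(t)dt y aplicando j(0) = 80, encontramos j(t) = 80·cos(2·t). Integrando la sacudida y usando la condición inicial a(0) = 0, obtenemos a(t) = 40·sin(2·t). Integrando la aceleración y usando la condición inicial v(0) = -20, obtenemos v(t) = -20·cos(2·t). La integral de la velocidad es la posición. Usando x(0) = 1, obtenemos x(t) = 1 - 10·sin(2·t). Tenemos la posición x(t) = 1 - 10·sin(2·t). Sustituyendo t = pi/2: x(pi/2) = 1.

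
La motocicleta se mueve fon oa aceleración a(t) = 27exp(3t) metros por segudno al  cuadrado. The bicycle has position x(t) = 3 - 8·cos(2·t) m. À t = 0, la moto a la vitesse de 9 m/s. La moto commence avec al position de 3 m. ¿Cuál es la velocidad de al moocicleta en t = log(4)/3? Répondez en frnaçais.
En partant de l'accélération a(t) = 27·exp(3·t), nous prenons 1 primitive. La primitive de l'accélération est la vitesse. En utilisant v(0) = 9, nous obtenons v(t) = 9·exp(3·t). En utilisant v(t) = 9·exp(3·t) et en substituant t = log(4)/3, nous trouvons v = 36.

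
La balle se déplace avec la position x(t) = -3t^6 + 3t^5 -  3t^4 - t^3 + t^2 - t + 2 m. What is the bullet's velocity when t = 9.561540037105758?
To solve this, we need to take 1 derivative of our position equation x(t) = -3·t^6 + 3·t^5 - 3·t^4 - t^3 + t^2 - t + 2. Differentiating position, we get velocity: v(t) = -18·t^5 + 15·t^4 - 12·t^3 - 3·t^2 + 2·t - 1. Using v(t) = -18·t^5 + 15·t^4 - 12·t^3 - 3·t^2 + 2·t - 1 and substituting t = 9.561540037105758, we find v = -1323879.50407658.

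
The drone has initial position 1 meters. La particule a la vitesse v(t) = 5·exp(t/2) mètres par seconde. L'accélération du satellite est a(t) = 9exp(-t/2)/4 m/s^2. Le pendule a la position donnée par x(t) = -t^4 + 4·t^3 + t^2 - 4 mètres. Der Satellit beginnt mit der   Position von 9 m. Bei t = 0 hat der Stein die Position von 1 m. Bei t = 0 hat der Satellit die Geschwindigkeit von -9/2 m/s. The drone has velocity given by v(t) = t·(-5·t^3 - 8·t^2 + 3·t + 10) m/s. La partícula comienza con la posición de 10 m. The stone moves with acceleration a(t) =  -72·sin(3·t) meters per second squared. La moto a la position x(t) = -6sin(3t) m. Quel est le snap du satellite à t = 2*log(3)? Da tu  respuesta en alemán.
Wir müssen unsere Gleichung für die Beschleunigung a(t) = 9·exp(-t/2)/4 2-mal ableiten. Die Ableitung von der Beschleunigung ergibt den Ruck: j(t) = -9·exp(-t/2)/8. Die Ableitung von dem Ruck ergibt den Snap: s(t) = 9·exp(-t/2)/16. Aus der Gleichung für den Snap s(t) = 9·exp(-t/2)/16, setzen wir t = 2*log(3) ein und erhalten s = 3/16.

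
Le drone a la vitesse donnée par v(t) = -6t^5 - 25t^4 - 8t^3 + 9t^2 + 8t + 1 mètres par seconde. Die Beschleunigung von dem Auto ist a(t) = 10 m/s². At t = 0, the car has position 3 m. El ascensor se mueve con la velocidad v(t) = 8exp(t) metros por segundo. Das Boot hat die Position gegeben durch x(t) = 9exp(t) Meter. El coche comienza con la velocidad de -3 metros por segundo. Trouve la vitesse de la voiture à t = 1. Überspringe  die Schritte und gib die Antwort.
La réponse est 7.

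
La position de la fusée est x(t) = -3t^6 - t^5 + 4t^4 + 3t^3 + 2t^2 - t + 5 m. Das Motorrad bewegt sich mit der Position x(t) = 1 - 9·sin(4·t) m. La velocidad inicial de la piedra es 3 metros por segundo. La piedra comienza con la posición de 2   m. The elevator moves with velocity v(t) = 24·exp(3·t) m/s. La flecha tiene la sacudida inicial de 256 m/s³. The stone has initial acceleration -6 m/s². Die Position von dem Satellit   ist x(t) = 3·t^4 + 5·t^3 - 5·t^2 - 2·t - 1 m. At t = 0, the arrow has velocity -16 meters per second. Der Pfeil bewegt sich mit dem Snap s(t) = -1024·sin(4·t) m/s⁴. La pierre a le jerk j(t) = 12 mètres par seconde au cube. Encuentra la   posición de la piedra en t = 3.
Para resolver esto, necesitamos tomar 3 antiderivadas de nuestra ecuación de la sacudida j(t) = 12. Integrando la sacudida y usando la condición inicial a(0) = -6, obtenemos a(t) = 12·t - 6. Integrando la aceleración y usando la condición inicial v(0) = 3, obtenemos v(t) = 6·t^2 - 6·t + 3. Tomando ∫v(t)dt y aplicando x(0) = 2, encontramos x(t) = 2·t^3 - 3·t^2 + 3·t + 2. De la ecuación de la posición x(t) = 2·t^3 - 3·t^2 + 3·t + 2, sustituimos t = 3 para obtener x = 38.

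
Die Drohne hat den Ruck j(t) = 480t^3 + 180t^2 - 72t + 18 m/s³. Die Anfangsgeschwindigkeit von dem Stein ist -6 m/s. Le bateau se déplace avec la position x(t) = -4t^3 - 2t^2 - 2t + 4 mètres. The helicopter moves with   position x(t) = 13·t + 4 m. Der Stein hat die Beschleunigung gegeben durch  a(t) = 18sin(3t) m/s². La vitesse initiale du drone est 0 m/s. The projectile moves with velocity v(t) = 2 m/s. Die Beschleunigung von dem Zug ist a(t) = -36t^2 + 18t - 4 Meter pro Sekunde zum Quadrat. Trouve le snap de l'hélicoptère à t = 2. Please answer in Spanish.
Partiendo de la posición x(t) = 13·t + 4, tomamos 4 derivadas. Tomando d/dt de x(t), encontramos v(t) = 13. Derivando la velocidad, obtenemos la aceleración: a(t) = 0. La derivada de la aceleración da la sacudida: j(t) = 0. Derivando la sacudida, obtenemos el snap: s(t) = 0. De la ecuación del snap s(t) = 0, sustituimos t = 2 para obtener s = 0.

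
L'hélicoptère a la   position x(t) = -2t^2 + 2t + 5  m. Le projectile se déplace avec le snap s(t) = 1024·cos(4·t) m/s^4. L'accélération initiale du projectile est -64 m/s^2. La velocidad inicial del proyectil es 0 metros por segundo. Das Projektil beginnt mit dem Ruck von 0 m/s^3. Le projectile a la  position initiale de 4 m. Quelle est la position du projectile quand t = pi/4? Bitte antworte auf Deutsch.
Wir müssen unsere Gleichung für den Snap s(t) = 1024·cos(4·t) 4-mal integrieren. Das Integral von dem Snap ist der Ruck. Mit j(0) = 0 erhalten wir j(t) = 256·sin(4·t). Durch Integration von dem Ruck und Verwendung der Anfangsbedingung a(0) = -64, erhalten wir a(t) = -64·cos(4·t). Das Integral von der Beschleunigung ist die Geschwindigkeit. Mit v(0) = 0 erhalten wir v(t) = -16·sin(4·t). Das Integral von der Geschwindigkeit ist die Position. Mit x(0) = 4 erhalten wir x(t) = 4·cos(4·t). Mit x(t) = 4·cos(4·t) und Einsetzen von t = pi/4, finden wir x = -4.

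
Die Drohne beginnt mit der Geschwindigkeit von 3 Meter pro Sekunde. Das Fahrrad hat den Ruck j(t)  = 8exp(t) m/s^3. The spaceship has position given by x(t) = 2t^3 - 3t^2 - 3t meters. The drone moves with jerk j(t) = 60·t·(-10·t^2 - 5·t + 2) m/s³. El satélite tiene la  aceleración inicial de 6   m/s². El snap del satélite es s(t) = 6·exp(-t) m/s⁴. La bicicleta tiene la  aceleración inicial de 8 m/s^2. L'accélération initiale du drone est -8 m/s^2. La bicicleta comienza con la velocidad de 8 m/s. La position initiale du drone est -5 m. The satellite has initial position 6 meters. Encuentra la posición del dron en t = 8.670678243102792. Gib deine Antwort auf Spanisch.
Para resolver esto, necesitamos tomar 3 integrales de nuestra ecuación de la sacudida j(t) = 60·t·(-10·t^2 - 5·t + 2). La antiderivada de la sacudida, con a(0) = -8, da la aceleración: a(t) = -150·t^4 - 100·t^3 + 60·t^2 - 8. Tomando ∫a(t)dt y aplicando v(0) = 3, encontramos v(t) = -30·t^5 - 25·t^4 + 20·t^3 - 8·t + 3. Integrando la velocidad y usando la condición inicial x(0) = -5, obtenemos x(t) = -5·t^6 - 5·t^5 + 5·t^4 - 4·t^2 + 3·t - 5. Usando x(t) = -5·t^6 - 5·t^5 + 5·t^4 - 4·t^2 + 3·t - 5 y sustituyendo t = 8.670678243102792, encontramos x = -2341713.16954075.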